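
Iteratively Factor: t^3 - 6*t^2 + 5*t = (t - 5)*(t^2 - t) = (t - 5)*(t - 1)*(t)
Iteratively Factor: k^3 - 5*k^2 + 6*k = (k - 3)*(k^2 - 2*k) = k*(k - 3)*(k - 2)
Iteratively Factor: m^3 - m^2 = (m)*(m^2 - m) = m*(m - 1)*(m)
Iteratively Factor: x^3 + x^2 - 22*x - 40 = (x + 2)*(x^2 - x - 20) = (x + 2)*(x + 4)*(x - 5)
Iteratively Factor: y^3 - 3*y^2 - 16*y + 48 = (y - 4)*(y^2 + y - 12) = (y - 4)*(y + 4)*(y - 3)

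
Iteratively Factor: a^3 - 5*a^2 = (a - 5)*(a^2) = a*(a - 5)*(a)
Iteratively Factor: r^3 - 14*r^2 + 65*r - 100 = (r - 5)*(r^2 - 9*r + 20) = (r - 5)^2*(r - 4)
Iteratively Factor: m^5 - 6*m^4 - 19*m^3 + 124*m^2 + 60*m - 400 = (m + 2)*(m^4 - 8*m^3 - 3*m^2 + 130*m - 200) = (m - 2)*(m + 2)*(m^3 - 6*m^2 - 15*m + 100) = (m - 5)*(m - 2)*(m + 2)*(m^2 - m - 20) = (m - 5)*(m - 2)*(m + 2)*(m + 4)*(m - 5)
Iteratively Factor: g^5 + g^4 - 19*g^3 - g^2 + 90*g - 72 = (g - 2)*(g^4 + 3*g^3 - 13*g^2 - 27*g + 36) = (g - 2)*(g + 4)*(g^3 - g^2 - 9*g + 9) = (g - 3)*(g - 2)*(g + 4)*(g^2 + 2*g - 3) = (g - 3)*(g - 2)*(g - 1)*(g + 4)*(g + 3)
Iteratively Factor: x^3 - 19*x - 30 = (x - 5)*(x^2 + 5*x + 6) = (x - 5)*(x + 2)*(x + 3)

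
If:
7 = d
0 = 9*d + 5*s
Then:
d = 7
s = -63/5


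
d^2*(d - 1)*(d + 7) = d^4 + 6*d^3 - 7*d^2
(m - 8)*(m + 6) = m^2 - 2*m - 48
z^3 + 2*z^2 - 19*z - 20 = (z - 4)*(z + 1)*(z + 5)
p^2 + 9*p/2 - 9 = (p - 3/2)*(p + 6)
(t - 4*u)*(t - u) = t^2 - 5*t*u + 4*u^2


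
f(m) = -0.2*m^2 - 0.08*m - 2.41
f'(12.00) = -4.88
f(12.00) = -32.17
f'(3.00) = -1.28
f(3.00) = -4.45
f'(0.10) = -0.12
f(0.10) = -2.42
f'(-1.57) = 0.55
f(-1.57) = -2.78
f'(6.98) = -2.87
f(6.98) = -12.71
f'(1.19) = -0.56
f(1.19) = -2.79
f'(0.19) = -0.16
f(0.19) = -2.43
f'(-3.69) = 1.40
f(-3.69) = -4.84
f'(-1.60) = 0.56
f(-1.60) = -2.79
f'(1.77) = -0.79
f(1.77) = -3.18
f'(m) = -0.4*m - 0.08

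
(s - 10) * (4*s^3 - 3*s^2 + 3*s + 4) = 4*s^4 - 43*s^3 + 33*s^2 - 26*s - 40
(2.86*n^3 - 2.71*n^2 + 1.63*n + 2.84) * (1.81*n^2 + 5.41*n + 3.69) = 5.1766*n^5 + 10.5675*n^4 - 1.1574*n^3 + 3.9588*n^2 + 21.3791*n + 10.4796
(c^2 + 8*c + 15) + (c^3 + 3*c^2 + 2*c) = c^3 + 4*c^2 + 10*c + 15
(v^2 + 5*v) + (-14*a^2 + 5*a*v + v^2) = -14*a^2 + 5*a*v + 2*v^2 + 5*v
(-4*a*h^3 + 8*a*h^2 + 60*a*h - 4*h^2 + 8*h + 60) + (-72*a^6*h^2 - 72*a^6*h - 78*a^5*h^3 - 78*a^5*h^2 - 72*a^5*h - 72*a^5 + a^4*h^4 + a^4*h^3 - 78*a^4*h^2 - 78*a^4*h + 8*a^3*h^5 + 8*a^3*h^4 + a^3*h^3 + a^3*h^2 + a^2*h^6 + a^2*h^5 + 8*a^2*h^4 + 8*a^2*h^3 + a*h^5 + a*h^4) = -72*a^6*h^2 - 72*a^6*h - 78*a^5*h^3 - 78*a^5*h^2 - 72*a^5*h - 72*a^5 + a^4*h^4 + a^4*h^3 - 78*a^4*h^2 - 78*a^4*h + 8*a^3*h^5 + 8*a^3*h^4 + a^3*h^3 + a^3*h^2 + a^2*h^6 + a^2*h^5 + 8*a^2*h^4 + 8*a^2*h^3 + a*h^5 + a*h^4 - 4*a*h^3 + 8*a*h^2 + 60*a*h - 4*h^2 + 8*h + 60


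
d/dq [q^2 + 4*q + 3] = 2*q + 4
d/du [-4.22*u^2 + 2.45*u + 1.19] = 2.45 - 8.44*u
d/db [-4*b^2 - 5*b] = -8*b - 5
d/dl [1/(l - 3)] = -1/(l - 3)^2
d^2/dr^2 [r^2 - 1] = 2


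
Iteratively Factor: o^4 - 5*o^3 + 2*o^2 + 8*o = (o - 4)*(o^3 - o^2 - 2*o) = o*(o - 4)*(o^2 - o - 2) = o*(o - 4)*(o - 2)*(o + 1)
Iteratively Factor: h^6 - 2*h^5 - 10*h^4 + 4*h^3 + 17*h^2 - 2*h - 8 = (h + 1)*(h^5 - 3*h^4 - 7*h^3 + 11*h^2 + 6*h - 8) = (h + 1)^2*(h^4 - 4*h^3 - 3*h^2 + 14*h - 8) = (h - 1)*(h + 1)^2*(h^3 - 3*h^2 - 6*h + 8) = (h - 4)*(h - 1)*(h + 1)^2*(h^2 + h - 2) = (h - 4)*(h - 1)^2*(h + 1)^2*(h + 2)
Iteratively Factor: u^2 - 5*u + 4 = (u - 4)*(u - 1)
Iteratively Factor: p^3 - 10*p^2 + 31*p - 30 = (p - 3)*(p^2 - 7*p + 10) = (p - 5)*(p - 3)*(p - 2)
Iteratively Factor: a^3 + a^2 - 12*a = (a)*(a^2 + a - 12) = a*(a + 4)*(a - 3)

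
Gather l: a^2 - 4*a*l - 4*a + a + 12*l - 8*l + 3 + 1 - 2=a^2 - 3*a + l*(4 - 4*a) + 2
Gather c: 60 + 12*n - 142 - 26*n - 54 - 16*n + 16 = -30*n - 120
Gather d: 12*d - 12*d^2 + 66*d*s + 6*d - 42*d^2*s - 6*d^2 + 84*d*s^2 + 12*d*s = d^2*(-42*s - 18) + d*(84*s^2 + 78*s + 18)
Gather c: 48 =48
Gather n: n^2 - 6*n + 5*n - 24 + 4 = n^2 - n - 20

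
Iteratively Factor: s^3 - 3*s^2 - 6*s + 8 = (s - 4)*(s^2 + s - 2) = (s - 4)*(s + 2)*(s - 1)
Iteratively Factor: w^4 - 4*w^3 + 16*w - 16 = (w + 2)*(w^3 - 6*w^2 + 12*w - 8) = (w - 2)*(w + 2)*(w^2 - 4*w + 4) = (w - 2)^2*(w + 2)*(w - 2)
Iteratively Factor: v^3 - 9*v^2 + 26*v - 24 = (v - 4)*(v^2 - 5*v + 6) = (v - 4)*(v - 3)*(v - 2)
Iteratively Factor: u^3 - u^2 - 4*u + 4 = (u - 2)*(u^2 + u - 2) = (u - 2)*(u + 2)*(u - 1)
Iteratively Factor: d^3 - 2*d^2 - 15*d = (d + 3)*(d^2 - 5*d) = d*(d + 3)*(d - 5)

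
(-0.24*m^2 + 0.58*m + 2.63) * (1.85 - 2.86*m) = 0.6864*m^3 - 2.1028*m^2 - 6.4488*m + 4.8655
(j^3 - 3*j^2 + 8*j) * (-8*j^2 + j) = -8*j^5 + 25*j^4 - 67*j^3 + 8*j^2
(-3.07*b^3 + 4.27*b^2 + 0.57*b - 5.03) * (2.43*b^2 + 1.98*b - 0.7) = -7.4601*b^5 + 4.2975*b^4 + 11.9887*b^3 - 14.0833*b^2 - 10.3584*b + 3.521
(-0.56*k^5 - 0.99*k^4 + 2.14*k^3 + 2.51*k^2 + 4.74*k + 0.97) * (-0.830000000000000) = 0.4648*k^5 + 0.8217*k^4 - 1.7762*k^3 - 2.0833*k^2 - 3.9342*k - 0.8051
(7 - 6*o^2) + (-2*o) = -6*o^2 - 2*o + 7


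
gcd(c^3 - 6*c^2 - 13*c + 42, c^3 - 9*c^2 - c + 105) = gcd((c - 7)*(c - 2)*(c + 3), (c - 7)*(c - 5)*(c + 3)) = c^2 - 4*c - 21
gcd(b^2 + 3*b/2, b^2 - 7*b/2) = b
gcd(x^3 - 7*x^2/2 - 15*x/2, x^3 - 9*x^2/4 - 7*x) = x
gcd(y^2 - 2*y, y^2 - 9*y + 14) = y - 2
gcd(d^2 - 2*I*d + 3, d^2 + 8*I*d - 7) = d + I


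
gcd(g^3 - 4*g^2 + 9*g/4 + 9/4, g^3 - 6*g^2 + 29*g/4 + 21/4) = g^2 - 5*g/2 - 3/2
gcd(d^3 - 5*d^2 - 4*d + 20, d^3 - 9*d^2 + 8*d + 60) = d^2 - 3*d - 10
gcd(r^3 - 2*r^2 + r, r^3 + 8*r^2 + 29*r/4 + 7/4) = 1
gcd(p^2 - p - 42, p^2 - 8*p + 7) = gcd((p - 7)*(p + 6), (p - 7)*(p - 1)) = p - 7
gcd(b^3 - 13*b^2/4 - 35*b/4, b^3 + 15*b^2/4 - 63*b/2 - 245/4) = b^2 - 13*b/4 - 35/4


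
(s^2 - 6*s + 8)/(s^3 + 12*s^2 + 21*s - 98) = (s - 4)/(s^2 + 14*s + 49)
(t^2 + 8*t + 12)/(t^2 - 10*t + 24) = (t^2 + 8*t + 12)/(t^2 - 10*t + 24)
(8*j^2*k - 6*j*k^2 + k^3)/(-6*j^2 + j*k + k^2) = k*(-4*j + k)/(3*j + k)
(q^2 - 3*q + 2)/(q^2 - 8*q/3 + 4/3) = 3*(q - 1)/(3*q - 2)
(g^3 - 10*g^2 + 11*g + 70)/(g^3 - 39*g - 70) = (g - 5)/(g + 5)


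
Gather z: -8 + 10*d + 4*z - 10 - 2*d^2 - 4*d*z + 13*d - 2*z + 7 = -2*d^2 + 23*d + z*(2 - 4*d) - 11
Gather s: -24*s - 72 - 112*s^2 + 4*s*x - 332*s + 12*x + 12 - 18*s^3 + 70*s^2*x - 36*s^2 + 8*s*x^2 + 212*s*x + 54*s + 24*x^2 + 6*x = -18*s^3 + s^2*(70*x - 148) + s*(8*x^2 + 216*x - 302) + 24*x^2 + 18*x - 60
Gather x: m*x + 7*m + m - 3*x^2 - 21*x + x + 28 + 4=8*m - 3*x^2 + x*(m - 20) + 32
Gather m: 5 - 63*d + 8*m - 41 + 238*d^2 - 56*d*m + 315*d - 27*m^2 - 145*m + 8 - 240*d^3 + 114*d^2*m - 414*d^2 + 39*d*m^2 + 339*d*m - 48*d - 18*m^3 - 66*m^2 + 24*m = -240*d^3 - 176*d^2 + 204*d - 18*m^3 + m^2*(39*d - 93) + m*(114*d^2 + 283*d - 113) - 28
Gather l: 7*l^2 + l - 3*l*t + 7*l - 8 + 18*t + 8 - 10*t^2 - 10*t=7*l^2 + l*(8 - 3*t) - 10*t^2 + 8*t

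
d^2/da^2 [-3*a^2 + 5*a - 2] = -6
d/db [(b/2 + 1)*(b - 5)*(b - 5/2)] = 3*b^2/2 - 11*b/2 - 5/4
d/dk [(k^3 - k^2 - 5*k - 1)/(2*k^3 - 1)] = (2*k^4 + 20*k^3 + 3*k^2 + 2*k + 5)/(4*k^6 - 4*k^3 + 1)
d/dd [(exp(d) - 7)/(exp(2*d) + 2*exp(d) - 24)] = (-2*(exp(d) - 7)*(exp(d) + 1) + exp(2*d) + 2*exp(d) - 24)*exp(d)/(exp(2*d) + 2*exp(d) - 24)^2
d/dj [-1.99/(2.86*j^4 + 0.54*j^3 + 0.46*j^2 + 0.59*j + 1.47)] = (22.7656*j^3 + 3.2238*j^2 + 1.8308*j + 1.1741)/(2.86*j^4 + 0.54*j^3 + 0.46*j^2 + 0.59*j + 1.47)^2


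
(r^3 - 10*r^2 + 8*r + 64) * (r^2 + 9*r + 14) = r^5 - r^4 - 68*r^3 - 4*r^2 + 688*r + 896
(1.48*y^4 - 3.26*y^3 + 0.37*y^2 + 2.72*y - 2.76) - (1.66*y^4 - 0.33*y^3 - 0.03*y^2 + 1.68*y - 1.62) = -0.18*y^4 - 2.93*y^3 + 0.4*y^2 + 1.04*y - 1.14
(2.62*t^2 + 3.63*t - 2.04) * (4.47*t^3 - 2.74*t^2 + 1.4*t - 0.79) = 11.7114*t^5 + 9.0473*t^4 - 15.397*t^3 + 8.6018*t^2 - 5.7237*t + 1.6116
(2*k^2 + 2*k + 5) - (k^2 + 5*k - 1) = k^2 - 3*k + 6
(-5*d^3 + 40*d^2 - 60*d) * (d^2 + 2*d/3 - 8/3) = -5*d^5 + 110*d^4/3 - 20*d^3 - 440*d^2/3 + 160*d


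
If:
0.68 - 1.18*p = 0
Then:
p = 0.58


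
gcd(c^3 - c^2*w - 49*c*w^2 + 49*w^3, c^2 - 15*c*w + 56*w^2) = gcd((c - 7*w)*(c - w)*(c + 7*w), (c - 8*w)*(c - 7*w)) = -c + 7*w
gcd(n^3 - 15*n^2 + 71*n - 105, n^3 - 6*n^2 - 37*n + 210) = n^2 - 12*n + 35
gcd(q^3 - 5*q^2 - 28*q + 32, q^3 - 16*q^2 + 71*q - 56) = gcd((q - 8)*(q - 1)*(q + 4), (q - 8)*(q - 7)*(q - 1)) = q^2 - 9*q + 8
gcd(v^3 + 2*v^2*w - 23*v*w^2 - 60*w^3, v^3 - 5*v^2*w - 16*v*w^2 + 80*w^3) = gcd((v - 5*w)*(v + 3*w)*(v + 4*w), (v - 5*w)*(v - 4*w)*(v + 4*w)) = v^2 - v*w - 20*w^2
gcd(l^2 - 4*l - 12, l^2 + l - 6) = 1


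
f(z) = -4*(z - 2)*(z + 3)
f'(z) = -8*z - 4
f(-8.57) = -235.50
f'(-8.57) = 64.56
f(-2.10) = 14.76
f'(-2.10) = 12.80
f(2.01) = -0.20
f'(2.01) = -20.08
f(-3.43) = -9.34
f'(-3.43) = 23.44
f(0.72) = 19.05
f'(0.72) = -9.76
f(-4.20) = -29.76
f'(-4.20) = 29.60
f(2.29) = -6.14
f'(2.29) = -22.32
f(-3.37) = -7.95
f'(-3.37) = 22.96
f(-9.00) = -264.00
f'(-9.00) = 68.00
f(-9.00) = -264.00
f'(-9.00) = 68.00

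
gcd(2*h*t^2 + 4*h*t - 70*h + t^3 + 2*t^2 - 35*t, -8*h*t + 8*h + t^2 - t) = 1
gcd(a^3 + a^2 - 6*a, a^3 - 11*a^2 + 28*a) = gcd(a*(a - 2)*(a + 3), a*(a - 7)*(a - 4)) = a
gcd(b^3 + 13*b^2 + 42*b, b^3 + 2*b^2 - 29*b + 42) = b + 7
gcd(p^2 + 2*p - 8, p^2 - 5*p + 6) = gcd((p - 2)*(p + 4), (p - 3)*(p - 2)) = p - 2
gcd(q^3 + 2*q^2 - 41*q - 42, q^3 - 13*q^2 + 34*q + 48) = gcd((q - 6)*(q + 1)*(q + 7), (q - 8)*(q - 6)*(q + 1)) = q^2 - 5*q - 6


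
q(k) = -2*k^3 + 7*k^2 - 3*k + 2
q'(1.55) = 4.28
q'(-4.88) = -214.21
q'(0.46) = 2.17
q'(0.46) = 2.17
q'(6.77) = -183.22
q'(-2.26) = -65.29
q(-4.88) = 415.77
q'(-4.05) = -158.12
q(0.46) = 1.91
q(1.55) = 6.72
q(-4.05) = 261.83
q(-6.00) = 704.00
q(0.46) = 1.91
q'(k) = -6*k^2 + 14*k - 3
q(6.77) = -318.06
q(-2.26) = 67.62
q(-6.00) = 704.00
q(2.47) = 7.16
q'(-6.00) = -303.00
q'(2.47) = -5.03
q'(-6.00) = -303.00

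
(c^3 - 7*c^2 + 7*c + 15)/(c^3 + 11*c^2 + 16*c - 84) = (c^3 - 7*c^2 + 7*c + 15)/(c^3 + 11*c^2 + 16*c - 84)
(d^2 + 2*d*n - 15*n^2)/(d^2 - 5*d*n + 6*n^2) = (d + 5*n)/(d - 2*n)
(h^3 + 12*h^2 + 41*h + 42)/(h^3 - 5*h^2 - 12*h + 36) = (h^2 + 9*h + 14)/(h^2 - 8*h + 12)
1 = 1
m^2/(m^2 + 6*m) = m/(m + 6)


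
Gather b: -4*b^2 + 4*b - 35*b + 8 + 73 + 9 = -4*b^2 - 31*b + 90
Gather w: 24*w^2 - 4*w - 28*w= 24*w^2 - 32*w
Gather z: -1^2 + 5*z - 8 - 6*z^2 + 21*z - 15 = -6*z^2 + 26*z - 24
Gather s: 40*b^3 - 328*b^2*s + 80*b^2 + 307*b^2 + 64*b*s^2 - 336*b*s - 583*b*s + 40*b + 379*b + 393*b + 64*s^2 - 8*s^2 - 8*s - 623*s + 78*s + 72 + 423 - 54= 40*b^3 + 387*b^2 + 812*b + s^2*(64*b + 56) + s*(-328*b^2 - 919*b - 553) + 441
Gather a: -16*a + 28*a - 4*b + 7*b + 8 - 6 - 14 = 12*a + 3*b - 12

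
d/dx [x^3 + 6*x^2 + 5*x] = 3*x^2 + 12*x + 5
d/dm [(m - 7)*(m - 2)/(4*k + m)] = ((4*k + m)*(2*m - 9) - (m - 7)*(m - 2))/(4*k + m)^2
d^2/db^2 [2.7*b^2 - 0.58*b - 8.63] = 5.40000000000000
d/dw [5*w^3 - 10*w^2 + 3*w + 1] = 15*w^2 - 20*w + 3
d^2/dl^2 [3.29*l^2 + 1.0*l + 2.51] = 6.58000000000000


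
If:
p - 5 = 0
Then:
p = 5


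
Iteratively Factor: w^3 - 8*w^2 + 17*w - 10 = (w - 5)*(w^2 - 3*w + 2) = (w - 5)*(w - 1)*(w - 2)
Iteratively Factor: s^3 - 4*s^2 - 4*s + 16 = (s - 4)*(s^2 - 4) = (s - 4)*(s + 2)*(s - 2)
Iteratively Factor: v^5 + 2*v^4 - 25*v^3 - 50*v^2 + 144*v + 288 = (v + 4)*(v^4 - 2*v^3 - 17*v^2 + 18*v + 72) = (v + 2)*(v + 4)*(v^3 - 4*v^2 - 9*v + 36) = (v - 4)*(v + 2)*(v + 4)*(v^2 - 9) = (v - 4)*(v - 3)*(v + 2)*(v + 4)*(v + 3)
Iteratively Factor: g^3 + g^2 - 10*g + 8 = (g + 4)*(g^2 - 3*g + 2) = (g - 1)*(g + 4)*(g - 2)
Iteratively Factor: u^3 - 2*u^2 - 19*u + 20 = (u - 1)*(u^2 - u - 20) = (u - 1)*(u + 4)*(u - 5)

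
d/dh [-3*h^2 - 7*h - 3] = -6*h - 7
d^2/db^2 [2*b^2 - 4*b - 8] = 4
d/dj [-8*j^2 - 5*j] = -16*j - 5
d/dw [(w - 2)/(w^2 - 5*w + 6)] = -1/(w^2 - 6*w + 9)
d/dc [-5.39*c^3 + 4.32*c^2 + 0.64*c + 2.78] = -16.17*c^2 + 8.64*c + 0.64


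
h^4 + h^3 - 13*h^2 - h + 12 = (h - 3)*(h - 1)*(h + 1)*(h + 4)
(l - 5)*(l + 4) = l^2 - l - 20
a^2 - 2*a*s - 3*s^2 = (a - 3*s)*(a + s)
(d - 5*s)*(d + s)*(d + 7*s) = d^3 + 3*d^2*s - 33*d*s^2 - 35*s^3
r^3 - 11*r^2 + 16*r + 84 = (r - 7)*(r - 6)*(r + 2)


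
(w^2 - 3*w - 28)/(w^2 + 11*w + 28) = (w - 7)/(w + 7)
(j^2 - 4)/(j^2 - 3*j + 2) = (j + 2)/(j - 1)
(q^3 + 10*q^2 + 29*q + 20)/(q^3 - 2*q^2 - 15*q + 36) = (q^2 + 6*q + 5)/(q^2 - 6*q + 9)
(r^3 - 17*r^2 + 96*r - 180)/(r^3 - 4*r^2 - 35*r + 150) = (r^2 - 12*r + 36)/(r^2 + r - 30)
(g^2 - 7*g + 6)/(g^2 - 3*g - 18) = (g - 1)/(g + 3)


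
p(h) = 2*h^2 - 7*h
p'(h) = 4*h - 7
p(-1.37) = 13.34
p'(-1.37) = -12.48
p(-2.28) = 26.36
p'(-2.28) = -16.12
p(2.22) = -5.68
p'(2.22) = 1.88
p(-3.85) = 56.60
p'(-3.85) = -22.40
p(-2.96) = 38.24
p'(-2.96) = -18.84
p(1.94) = -6.05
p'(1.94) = 0.76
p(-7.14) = 151.94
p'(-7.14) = -35.56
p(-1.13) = 10.46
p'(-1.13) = -11.52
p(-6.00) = 114.00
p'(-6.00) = -31.00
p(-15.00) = 555.00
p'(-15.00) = -67.00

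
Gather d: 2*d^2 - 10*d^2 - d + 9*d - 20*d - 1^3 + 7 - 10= -8*d^2 - 12*d - 4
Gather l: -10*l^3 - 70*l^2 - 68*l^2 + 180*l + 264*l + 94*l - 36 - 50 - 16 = -10*l^3 - 138*l^2 + 538*l - 102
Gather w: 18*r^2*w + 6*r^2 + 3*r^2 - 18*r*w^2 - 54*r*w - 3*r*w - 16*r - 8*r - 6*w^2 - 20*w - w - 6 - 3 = 9*r^2 - 24*r + w^2*(-18*r - 6) + w*(18*r^2 - 57*r - 21) - 9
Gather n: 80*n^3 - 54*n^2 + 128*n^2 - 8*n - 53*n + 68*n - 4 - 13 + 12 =80*n^3 + 74*n^2 + 7*n - 5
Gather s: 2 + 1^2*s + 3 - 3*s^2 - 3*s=-3*s^2 - 2*s + 5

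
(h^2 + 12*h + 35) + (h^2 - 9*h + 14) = 2*h^2 + 3*h + 49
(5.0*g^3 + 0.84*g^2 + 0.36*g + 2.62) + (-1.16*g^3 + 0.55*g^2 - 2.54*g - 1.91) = 3.84*g^3 + 1.39*g^2 - 2.18*g + 0.71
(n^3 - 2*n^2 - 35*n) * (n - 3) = n^4 - 5*n^3 - 29*n^2 + 105*n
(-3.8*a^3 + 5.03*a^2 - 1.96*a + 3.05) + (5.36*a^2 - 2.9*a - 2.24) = -3.8*a^3 + 10.39*a^2 - 4.86*a + 0.81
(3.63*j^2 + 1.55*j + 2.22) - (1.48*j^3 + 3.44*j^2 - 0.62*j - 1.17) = -1.48*j^3 + 0.19*j^2 + 2.17*j + 3.39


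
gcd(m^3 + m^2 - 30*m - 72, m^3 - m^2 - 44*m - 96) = m^2 + 7*m + 12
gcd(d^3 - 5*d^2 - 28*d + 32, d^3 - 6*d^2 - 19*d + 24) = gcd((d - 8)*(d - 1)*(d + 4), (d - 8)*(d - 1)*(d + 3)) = d^2 - 9*d + 8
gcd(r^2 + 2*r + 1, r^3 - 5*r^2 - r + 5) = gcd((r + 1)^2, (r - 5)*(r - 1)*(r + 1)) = r + 1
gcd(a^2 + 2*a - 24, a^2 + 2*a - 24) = a^2 + 2*a - 24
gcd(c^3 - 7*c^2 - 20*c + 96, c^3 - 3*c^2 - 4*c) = 1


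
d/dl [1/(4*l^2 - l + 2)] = (1 - 8*l)/(4*l^2 - l + 2)^2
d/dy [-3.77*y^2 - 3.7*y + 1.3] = -7.54*y - 3.7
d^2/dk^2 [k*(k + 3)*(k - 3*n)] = 6*k - 6*n + 6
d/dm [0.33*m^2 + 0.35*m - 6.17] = 0.66*m + 0.35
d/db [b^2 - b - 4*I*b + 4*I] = 2*b - 1 - 4*I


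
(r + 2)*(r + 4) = r^2 + 6*r + 8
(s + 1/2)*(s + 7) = s^2 + 15*s/2 + 7/2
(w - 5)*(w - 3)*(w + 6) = w^3 - 2*w^2 - 33*w + 90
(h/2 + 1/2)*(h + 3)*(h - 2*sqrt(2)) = h^3/2 - sqrt(2)*h^2 + 2*h^2 - 4*sqrt(2)*h + 3*h/2 - 3*sqrt(2)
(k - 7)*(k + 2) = k^2 - 5*k - 14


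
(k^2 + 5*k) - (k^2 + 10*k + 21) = -5*k - 21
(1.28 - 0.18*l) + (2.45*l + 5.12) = 2.27*l + 6.4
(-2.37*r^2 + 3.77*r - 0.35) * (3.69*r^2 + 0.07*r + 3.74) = -8.7453*r^4 + 13.7454*r^3 - 9.8914*r^2 + 14.0753*r - 1.309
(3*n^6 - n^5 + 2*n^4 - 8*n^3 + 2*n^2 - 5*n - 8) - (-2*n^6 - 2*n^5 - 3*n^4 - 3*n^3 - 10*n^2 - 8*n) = 5*n^6 + n^5 + 5*n^4 - 5*n^3 + 12*n^2 + 3*n - 8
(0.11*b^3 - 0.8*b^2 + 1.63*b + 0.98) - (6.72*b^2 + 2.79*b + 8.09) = 0.11*b^3 - 7.52*b^2 - 1.16*b - 7.11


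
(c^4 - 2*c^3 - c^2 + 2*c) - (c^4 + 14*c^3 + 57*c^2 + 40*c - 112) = -16*c^3 - 58*c^2 - 38*c + 112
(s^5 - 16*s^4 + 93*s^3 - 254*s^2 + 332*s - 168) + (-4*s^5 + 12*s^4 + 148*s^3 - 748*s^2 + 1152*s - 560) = -3*s^5 - 4*s^4 + 241*s^3 - 1002*s^2 + 1484*s - 728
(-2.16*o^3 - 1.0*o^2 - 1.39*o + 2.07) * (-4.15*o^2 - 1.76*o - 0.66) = 8.964*o^5 + 7.9516*o^4 + 8.9541*o^3 - 5.4841*o^2 - 2.7258*o - 1.3662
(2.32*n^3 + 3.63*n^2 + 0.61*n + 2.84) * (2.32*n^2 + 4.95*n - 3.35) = 5.3824*n^5 + 19.9056*n^4 + 11.6117*n^3 - 2.5522*n^2 + 12.0145*n - 9.514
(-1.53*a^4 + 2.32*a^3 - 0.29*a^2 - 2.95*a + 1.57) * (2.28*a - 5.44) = -3.4884*a^5 + 13.6128*a^4 - 13.282*a^3 - 5.1484*a^2 + 19.6276*a - 8.5408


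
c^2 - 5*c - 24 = (c - 8)*(c + 3)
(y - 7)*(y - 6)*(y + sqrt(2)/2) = y^3 - 13*y^2 + sqrt(2)*y^2/2 - 13*sqrt(2)*y/2 + 42*y + 21*sqrt(2)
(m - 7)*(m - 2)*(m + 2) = m^3 - 7*m^2 - 4*m + 28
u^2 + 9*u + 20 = (u + 4)*(u + 5)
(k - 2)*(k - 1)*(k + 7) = k^3 + 4*k^2 - 19*k + 14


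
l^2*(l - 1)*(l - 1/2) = l^4 - 3*l^3/2 + l^2/2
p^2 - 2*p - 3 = (p - 3)*(p + 1)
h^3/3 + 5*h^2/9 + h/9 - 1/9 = (h/3 + 1/3)*(h - 1/3)*(h + 1)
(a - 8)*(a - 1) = a^2 - 9*a + 8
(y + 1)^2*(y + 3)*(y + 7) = y^4 + 12*y^3 + 42*y^2 + 52*y + 21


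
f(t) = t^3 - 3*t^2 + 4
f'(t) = 3*t^2 - 6*t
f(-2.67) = -36.42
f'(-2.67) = 37.41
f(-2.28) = -23.45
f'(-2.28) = 29.28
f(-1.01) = -0.09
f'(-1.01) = 9.12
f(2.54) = 1.03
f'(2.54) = 4.11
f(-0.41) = 3.43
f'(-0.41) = 2.96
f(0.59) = 3.16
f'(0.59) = -2.50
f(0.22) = 3.87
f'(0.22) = -1.17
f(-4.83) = -178.67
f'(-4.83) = 98.97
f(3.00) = 4.00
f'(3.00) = 9.00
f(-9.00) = -968.00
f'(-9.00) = 297.00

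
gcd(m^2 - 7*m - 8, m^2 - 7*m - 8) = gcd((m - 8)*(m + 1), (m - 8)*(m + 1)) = m^2 - 7*m - 8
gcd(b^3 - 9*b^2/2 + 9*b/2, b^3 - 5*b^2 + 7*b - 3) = b - 3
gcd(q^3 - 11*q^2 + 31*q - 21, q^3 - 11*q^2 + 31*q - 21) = q^3 - 11*q^2 + 31*q - 21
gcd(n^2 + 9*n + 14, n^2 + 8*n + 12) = n + 2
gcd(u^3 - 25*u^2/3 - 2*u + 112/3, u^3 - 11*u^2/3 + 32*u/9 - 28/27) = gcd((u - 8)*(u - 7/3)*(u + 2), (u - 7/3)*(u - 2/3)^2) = u - 7/3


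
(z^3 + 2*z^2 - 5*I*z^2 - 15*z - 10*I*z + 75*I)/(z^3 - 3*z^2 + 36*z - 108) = (z^2 + 5*z*(1 - I) - 25*I)/(z^2 + 36)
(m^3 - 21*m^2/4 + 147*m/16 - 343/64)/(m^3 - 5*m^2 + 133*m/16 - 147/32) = (4*m - 7)/(2*(2*m - 3))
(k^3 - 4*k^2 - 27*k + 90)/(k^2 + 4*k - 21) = (k^2 - k - 30)/(k + 7)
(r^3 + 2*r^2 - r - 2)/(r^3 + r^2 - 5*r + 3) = (r^2 + 3*r + 2)/(r^2 + 2*r - 3)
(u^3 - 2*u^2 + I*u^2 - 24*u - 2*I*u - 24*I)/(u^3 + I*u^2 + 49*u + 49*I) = (u^2 - 2*u - 24)/(u^2 + 49)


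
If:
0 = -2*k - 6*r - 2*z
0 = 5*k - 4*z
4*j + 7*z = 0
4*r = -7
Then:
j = -245/48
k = 7/3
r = -7/4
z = 35/12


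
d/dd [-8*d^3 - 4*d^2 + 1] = 8*d*(-3*d - 1)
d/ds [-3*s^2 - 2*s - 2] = -6*s - 2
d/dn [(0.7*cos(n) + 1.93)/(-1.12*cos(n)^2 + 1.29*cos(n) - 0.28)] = (-0.784*cos(n)^2 - 4.3232*cos(n) + 2.6857)*sin(n)/(1.2544*cos(n)^4 - 2.8896*cos(n)^3 + 2.2913*cos(n)^2 - 0.7224*cos(n) + 0.0784)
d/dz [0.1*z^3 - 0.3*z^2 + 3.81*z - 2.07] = 0.3*z^2 - 0.6*z + 3.81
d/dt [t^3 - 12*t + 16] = 3*t^2 - 12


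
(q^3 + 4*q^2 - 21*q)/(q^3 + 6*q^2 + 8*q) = (q^2 + 4*q - 21)/(q^2 + 6*q + 8)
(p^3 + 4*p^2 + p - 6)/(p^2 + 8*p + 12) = (p^2 + 2*p - 3)/(p + 6)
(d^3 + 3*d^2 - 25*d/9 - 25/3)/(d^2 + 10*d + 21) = (d^2 - 25/9)/(d + 7)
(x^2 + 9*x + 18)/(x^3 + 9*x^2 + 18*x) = 1/x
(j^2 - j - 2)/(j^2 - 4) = (j + 1)/(j + 2)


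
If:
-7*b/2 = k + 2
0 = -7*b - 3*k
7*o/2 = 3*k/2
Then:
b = -12/7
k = 4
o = 12/7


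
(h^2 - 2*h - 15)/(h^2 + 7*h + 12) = (h - 5)/(h + 4)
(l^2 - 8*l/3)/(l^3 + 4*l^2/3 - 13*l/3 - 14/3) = l*(3*l - 8)/(3*l^3 + 4*l^2 - 13*l - 14)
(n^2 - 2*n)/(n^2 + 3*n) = (n - 2)/(n + 3)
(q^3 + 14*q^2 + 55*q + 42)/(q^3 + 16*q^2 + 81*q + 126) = (q + 1)/(q + 3)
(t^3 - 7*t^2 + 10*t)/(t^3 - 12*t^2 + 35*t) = (t - 2)/(t - 7)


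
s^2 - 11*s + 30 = (s - 6)*(s - 5)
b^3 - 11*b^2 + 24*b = b*(b - 8)*(b - 3)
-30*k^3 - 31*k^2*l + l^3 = (-6*k + l)*(k + l)*(5*k + l)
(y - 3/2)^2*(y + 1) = y^3 - 2*y^2 - 3*y/4 + 9/4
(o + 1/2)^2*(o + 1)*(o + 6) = o^4 + 8*o^3 + 53*o^2/4 + 31*o/4 + 3/2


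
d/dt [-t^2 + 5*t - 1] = 5 - 2*t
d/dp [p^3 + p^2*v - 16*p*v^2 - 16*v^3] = 3*p^2 + 2*p*v - 16*v^2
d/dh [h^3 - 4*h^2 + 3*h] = 3*h^2 - 8*h + 3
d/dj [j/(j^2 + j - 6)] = (j^2 - j*(2*j + 1) + j - 6)/(j^2 + j - 6)^2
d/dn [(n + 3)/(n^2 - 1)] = (n^2 - 2*n*(n + 3) - 1)/(n^2 - 1)^2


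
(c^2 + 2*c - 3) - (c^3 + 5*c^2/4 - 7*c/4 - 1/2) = -c^3 - c^2/4 + 15*c/4 - 5/2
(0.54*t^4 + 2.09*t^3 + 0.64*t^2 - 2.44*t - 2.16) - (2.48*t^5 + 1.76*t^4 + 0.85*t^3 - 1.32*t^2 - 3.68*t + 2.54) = -2.48*t^5 - 1.22*t^4 + 1.24*t^3 + 1.96*t^2 + 1.24*t - 4.7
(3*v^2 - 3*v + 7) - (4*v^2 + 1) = -v^2 - 3*v + 6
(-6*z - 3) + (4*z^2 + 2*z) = 4*z^2 - 4*z - 3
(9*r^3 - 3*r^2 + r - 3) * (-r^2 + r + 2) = -9*r^5 + 12*r^4 + 14*r^3 - 2*r^2 - r - 6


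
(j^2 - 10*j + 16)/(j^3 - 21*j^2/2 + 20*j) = 2*(j - 2)/(j*(2*j - 5))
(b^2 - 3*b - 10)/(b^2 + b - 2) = (b - 5)/(b - 1)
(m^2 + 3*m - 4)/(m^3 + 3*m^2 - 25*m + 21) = (m + 4)/(m^2 + 4*m - 21)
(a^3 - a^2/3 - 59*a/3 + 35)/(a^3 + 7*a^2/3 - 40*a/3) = (3*a^2 - 16*a + 21)/(a*(3*a - 8))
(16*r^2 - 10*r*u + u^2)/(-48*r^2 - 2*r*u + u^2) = (-2*r + u)/(6*r + u)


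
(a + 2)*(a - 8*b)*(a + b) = a^3 - 7*a^2*b + 2*a^2 - 8*a*b^2 - 14*a*b - 16*b^2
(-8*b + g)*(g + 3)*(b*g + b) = -8*b^2*g^2 - 32*b^2*g - 24*b^2 + b*g^3 + 4*b*g^2 + 3*b*g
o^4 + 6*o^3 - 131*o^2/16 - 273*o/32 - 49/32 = (o - 7/4)*(o + 1/4)*(o + 1/2)*(o + 7)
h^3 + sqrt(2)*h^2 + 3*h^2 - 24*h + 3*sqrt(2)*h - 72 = (h + 3)*(h - 3*sqrt(2))*(h + 4*sqrt(2))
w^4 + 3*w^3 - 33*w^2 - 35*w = w*(w - 5)*(w + 1)*(w + 7)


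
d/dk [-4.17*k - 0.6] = -4.17000000000000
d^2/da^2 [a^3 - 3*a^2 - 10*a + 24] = 6*a - 6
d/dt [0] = 0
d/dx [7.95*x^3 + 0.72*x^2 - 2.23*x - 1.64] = 23.85*x^2 + 1.44*x - 2.23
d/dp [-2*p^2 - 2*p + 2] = -4*p - 2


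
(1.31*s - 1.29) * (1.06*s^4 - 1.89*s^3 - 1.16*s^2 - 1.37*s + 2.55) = 1.3886*s^5 - 3.8433*s^4 + 0.9185*s^3 - 0.2983*s^2 + 5.1078*s - 3.2895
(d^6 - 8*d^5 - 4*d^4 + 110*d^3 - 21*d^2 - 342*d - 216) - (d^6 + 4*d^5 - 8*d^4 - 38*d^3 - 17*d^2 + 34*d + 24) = -12*d^5 + 4*d^4 + 148*d^3 - 4*d^2 - 376*d - 240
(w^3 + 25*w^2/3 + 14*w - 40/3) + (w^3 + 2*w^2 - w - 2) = 2*w^3 + 31*w^2/3 + 13*w - 46/3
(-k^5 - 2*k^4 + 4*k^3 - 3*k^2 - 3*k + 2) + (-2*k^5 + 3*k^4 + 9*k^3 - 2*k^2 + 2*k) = -3*k^5 + k^4 + 13*k^3 - 5*k^2 - k + 2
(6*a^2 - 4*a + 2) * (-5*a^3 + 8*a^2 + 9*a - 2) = -30*a^5 + 68*a^4 + 12*a^3 - 32*a^2 + 26*a - 4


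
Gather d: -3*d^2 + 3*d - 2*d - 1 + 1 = -3*d^2 + d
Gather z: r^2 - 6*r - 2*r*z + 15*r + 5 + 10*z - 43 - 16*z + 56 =r^2 + 9*r + z*(-2*r - 6) + 18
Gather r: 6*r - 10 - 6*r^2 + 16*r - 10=-6*r^2 + 22*r - 20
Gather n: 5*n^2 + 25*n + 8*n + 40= 5*n^2 + 33*n + 40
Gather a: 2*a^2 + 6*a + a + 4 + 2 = 2*a^2 + 7*a + 6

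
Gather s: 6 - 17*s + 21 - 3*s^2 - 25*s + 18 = -3*s^2 - 42*s + 45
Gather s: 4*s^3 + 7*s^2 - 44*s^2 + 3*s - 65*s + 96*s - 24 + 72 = 4*s^3 - 37*s^2 + 34*s + 48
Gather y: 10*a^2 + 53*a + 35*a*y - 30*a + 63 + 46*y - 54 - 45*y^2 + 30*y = 10*a^2 + 23*a - 45*y^2 + y*(35*a + 76) + 9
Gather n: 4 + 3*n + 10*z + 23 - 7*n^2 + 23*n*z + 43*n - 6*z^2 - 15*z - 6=-7*n^2 + n*(23*z + 46) - 6*z^2 - 5*z + 21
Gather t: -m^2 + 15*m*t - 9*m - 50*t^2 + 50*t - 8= -m^2 - 9*m - 50*t^2 + t*(15*m + 50) - 8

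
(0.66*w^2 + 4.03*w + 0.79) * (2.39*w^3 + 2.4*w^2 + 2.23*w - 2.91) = 1.5774*w^5 + 11.2157*w^4 + 13.0319*w^3 + 8.9623*w^2 - 9.9656*w - 2.2989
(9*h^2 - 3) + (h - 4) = 9*h^2 + h - 7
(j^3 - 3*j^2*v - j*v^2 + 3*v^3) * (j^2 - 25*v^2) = j^5 - 3*j^4*v - 26*j^3*v^2 + 78*j^2*v^3 + 25*j*v^4 - 75*v^5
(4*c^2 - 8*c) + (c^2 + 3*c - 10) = 5*c^2 - 5*c - 10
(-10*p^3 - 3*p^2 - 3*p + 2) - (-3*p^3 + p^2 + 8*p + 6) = -7*p^3 - 4*p^2 - 11*p - 4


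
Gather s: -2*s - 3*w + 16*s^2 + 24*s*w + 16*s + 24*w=16*s^2 + s*(24*w + 14) + 21*w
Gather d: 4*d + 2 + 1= 4*d + 3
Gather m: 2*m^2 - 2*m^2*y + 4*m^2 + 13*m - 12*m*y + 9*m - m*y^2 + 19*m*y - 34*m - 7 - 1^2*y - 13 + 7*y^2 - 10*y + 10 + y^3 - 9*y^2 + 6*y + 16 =m^2*(6 - 2*y) + m*(-y^2 + 7*y - 12) + y^3 - 2*y^2 - 5*y + 6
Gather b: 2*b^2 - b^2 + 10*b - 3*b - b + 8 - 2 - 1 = b^2 + 6*b + 5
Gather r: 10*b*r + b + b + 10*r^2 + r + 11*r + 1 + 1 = 2*b + 10*r^2 + r*(10*b + 12) + 2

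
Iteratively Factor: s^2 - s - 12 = (s + 3)*(s - 4)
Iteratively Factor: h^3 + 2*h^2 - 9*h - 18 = (h + 3)*(h^2 - h - 6) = (h - 3)*(h + 3)*(h + 2)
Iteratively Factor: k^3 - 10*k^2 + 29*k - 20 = (k - 4)*(k^2 - 6*k + 5) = (k - 4)*(k - 1)*(k - 5)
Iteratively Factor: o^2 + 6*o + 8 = (o + 2)*(o + 4)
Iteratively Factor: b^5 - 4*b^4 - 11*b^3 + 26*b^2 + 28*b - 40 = (b + 2)*(b^4 - 6*b^3 + b^2 + 24*b - 20) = (b + 2)^2*(b^3 - 8*b^2 + 17*b - 10) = (b - 1)*(b + 2)^2*(b^2 - 7*b + 10) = (b - 2)*(b - 1)*(b + 2)^2*(b - 5)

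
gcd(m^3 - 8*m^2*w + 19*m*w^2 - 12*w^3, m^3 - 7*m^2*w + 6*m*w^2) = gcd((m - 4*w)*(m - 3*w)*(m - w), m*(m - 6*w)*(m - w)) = -m + w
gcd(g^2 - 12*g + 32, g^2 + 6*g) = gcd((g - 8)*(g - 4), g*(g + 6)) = 1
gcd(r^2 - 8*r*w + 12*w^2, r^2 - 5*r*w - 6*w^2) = r - 6*w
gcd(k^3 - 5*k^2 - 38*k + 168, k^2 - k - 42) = k^2 - k - 42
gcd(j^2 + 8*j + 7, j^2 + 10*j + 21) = j + 7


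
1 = 1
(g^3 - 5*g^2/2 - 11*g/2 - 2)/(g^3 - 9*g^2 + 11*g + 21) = (g^2 - 7*g/2 - 2)/(g^2 - 10*g + 21)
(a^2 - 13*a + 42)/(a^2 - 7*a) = (a - 6)/a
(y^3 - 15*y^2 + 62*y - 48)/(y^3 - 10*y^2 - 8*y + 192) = (y - 1)/(y + 4)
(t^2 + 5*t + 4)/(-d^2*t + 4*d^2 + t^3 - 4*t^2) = (t^2 + 5*t + 4)/(-d^2*t + 4*d^2 + t^3 - 4*t^2)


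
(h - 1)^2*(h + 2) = h^3 - 3*h + 2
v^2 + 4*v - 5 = (v - 1)*(v + 5)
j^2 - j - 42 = (j - 7)*(j + 6)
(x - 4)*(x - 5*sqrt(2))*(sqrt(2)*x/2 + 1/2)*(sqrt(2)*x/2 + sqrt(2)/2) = x^4/2 - 9*sqrt(2)*x^3/4 - 3*x^3/2 - 9*x^2/2 + 27*sqrt(2)*x^2/4 + 15*x/2 + 9*sqrt(2)*x + 10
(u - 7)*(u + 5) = u^2 - 2*u - 35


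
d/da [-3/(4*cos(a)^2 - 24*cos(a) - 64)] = 3*(3 - cos(a))*sin(a)/(2*(sin(a)^2 + 6*cos(a) + 15)^2)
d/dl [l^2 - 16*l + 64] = 2*l - 16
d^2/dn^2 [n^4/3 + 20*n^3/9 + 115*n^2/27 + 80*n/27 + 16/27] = 4*n^2 + 40*n/3 + 230/27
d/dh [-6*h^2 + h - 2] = 1 - 12*h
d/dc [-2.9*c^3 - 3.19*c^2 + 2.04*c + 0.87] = -8.7*c^2 - 6.38*c + 2.04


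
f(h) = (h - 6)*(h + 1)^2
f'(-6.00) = 145.00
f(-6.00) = -300.00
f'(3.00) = -8.00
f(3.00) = -48.00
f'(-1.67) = 10.73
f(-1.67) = -3.44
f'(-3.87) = 64.89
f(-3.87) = -81.30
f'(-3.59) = 56.38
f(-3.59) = -64.33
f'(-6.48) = 166.81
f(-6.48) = -374.78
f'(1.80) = -15.68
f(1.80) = -32.93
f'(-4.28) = 78.20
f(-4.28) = -110.60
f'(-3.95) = 67.41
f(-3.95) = -86.59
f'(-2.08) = 18.62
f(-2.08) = -9.42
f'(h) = (h - 6)*(2*h + 2) + (h + 1)^2 = (h + 1)*(3*h - 11)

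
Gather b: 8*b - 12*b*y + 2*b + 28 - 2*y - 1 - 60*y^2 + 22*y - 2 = b*(10 - 12*y) - 60*y^2 + 20*y + 25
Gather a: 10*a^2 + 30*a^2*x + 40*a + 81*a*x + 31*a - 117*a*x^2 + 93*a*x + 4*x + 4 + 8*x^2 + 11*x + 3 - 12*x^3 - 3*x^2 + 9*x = a^2*(30*x + 10) + a*(-117*x^2 + 174*x + 71) - 12*x^3 + 5*x^2 + 24*x + 7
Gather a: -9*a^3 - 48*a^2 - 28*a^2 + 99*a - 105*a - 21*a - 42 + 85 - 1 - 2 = -9*a^3 - 76*a^2 - 27*a + 40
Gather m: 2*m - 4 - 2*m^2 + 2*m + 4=-2*m^2 + 4*m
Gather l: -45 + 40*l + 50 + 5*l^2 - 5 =5*l^2 + 40*l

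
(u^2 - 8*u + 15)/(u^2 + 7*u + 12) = (u^2 - 8*u + 15)/(u^2 + 7*u + 12)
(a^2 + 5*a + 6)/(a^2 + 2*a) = (a + 3)/a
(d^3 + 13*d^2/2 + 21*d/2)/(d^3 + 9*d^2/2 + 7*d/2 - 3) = d*(2*d + 7)/(2*d^2 + 3*d - 2)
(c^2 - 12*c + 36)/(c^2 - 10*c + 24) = (c - 6)/(c - 4)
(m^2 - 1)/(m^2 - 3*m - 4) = (m - 1)/(m - 4)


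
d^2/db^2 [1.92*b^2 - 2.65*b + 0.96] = 3.84000000000000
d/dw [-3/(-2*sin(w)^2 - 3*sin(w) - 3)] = -3*(4*sin(w) + 3)*cos(w)/(3*sin(w) - cos(2*w) + 4)^2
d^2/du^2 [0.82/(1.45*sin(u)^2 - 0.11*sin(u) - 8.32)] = (6.8962*sin(u)^4 - 0.39237*sin(u)^3 + 29.235542*sin(u)^2 + 0.034276*sin(u) - 19.804804)/(-1.45*sin(u)^2 + 0.11*sin(u) + 8.32)^3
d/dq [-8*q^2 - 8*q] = -16*q - 8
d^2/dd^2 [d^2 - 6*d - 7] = 2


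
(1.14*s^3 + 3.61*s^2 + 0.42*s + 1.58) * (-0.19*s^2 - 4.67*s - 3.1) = -0.2166*s^5 - 6.0097*s^4 - 20.4725*s^3 - 13.4526*s^2 - 8.6806*s - 4.898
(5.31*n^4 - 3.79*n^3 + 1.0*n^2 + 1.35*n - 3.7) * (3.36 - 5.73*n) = -30.4263*n^5 + 39.5583*n^4 - 18.4644*n^3 - 4.3755*n^2 + 25.737*n - 12.432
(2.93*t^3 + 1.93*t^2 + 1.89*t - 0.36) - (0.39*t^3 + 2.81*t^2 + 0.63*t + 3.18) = 2.54*t^3 - 0.88*t^2 + 1.26*t - 3.54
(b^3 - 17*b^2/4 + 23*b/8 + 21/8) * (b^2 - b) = b^5 - 21*b^4/4 + 57*b^3/8 - b^2/4 - 21*b/8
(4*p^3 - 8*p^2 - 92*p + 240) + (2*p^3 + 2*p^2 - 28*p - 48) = 6*p^3 - 6*p^2 - 120*p + 192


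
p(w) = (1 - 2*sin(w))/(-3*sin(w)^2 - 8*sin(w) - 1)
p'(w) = (1 - 2*sin(w))*(6*sin(w)*cos(w) + 8*cos(w))/(-3*sin(w)^2 - 8*sin(w) - 1)^2 - 2*cos(w)/(-3*sin(w)^2 - 8*sin(w) - 1) = 2*(-3*sin(w)^2 + 3*sin(w) + 5)*cos(w)/(3*sin(w)^2 + 8*sin(w) + 1)^2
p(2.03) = 0.07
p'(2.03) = -0.04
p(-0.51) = 0.90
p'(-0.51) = 1.03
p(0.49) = -0.01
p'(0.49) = 0.34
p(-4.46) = 0.08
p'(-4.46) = -0.02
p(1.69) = 0.08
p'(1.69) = -0.01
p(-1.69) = 0.75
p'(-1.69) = 0.01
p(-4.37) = 0.08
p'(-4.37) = -0.03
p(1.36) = 0.08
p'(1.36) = 0.02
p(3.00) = -0.33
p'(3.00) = -2.22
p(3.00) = -0.33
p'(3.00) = -2.22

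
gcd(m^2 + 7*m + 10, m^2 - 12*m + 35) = 1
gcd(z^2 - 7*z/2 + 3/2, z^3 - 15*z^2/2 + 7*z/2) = z - 1/2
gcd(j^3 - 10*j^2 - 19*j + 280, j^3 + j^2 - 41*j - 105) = j^2 - 2*j - 35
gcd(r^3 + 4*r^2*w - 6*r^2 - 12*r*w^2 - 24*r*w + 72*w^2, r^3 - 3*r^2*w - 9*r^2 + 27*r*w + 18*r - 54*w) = r - 6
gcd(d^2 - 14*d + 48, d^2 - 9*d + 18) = d - 6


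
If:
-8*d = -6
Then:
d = 3/4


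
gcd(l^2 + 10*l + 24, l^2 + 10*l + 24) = l^2 + 10*l + 24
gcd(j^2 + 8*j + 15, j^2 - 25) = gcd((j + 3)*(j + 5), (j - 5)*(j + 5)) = j + 5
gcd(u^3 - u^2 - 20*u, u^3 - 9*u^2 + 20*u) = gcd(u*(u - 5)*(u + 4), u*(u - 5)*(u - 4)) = u^2 - 5*u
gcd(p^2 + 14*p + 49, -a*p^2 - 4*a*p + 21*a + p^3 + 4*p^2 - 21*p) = p + 7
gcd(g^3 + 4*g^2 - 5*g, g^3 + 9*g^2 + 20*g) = g^2 + 5*g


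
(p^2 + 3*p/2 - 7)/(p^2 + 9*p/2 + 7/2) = (p - 2)/(p + 1)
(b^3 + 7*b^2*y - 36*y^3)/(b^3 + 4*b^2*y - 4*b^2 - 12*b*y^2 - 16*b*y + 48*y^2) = (b + 3*y)/(b - 4)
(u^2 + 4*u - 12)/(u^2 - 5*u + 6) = (u + 6)/(u - 3)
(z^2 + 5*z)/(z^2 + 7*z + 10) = z/(z + 2)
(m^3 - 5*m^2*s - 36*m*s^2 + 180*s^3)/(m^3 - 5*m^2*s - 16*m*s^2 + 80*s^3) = (-m^2 + 36*s^2)/(-m^2 + 16*s^2)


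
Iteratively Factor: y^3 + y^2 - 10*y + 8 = (y - 1)*(y^2 + 2*y - 8) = (y - 2)*(y - 1)*(y + 4)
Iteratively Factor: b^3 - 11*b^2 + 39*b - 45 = (b - 5)*(b^2 - 6*b + 9) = (b - 5)*(b - 3)*(b - 3)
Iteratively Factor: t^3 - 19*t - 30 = (t + 3)*(t^2 - 3*t - 10) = (t + 2)*(t + 3)*(t - 5)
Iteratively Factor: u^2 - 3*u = (u)*(u - 3)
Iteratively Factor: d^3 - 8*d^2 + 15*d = (d - 5)*(d^2 - 3*d) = d*(d - 5)*(d - 3)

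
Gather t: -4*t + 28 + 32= 60 - 4*t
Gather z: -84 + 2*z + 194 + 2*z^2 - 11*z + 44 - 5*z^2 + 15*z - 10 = -3*z^2 + 6*z + 144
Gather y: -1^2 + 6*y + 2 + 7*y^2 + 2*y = 7*y^2 + 8*y + 1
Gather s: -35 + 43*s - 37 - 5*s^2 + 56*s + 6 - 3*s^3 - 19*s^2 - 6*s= -3*s^3 - 24*s^2 + 93*s - 66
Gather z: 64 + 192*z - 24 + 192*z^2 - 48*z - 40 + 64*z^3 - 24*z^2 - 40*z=64*z^3 + 168*z^2 + 104*z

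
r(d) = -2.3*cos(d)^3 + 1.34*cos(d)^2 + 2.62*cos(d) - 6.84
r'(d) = 6.9*sin(d)*cos(d)^2 - 2.68*sin(d)*cos(d) - 2.62*sin(d)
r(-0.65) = -5.07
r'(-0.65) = 0.23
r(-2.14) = -7.50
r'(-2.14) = -0.70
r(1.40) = -6.37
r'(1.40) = -2.83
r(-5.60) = -5.07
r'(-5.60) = -0.35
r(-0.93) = -5.29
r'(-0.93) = 1.41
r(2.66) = -6.51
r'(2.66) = 2.40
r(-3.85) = -7.05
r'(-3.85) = 2.21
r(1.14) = -5.68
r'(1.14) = -2.30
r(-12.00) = -5.06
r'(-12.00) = 0.02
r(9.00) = -6.38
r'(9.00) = 2.29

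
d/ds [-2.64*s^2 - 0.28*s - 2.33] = -5.28*s - 0.28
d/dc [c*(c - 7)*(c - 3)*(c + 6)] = 4*c^3 - 12*c^2 - 78*c + 126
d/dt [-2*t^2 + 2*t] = 2 - 4*t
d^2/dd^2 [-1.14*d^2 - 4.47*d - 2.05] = -2.28000000000000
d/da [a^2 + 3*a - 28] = 2*a + 3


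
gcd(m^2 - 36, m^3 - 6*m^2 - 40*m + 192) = m + 6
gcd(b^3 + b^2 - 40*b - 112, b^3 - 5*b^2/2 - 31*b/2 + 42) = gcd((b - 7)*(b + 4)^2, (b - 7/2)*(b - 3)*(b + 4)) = b + 4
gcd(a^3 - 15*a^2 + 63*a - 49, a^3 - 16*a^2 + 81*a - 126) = a - 7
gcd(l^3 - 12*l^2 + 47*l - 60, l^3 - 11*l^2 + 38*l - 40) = l^2 - 9*l + 20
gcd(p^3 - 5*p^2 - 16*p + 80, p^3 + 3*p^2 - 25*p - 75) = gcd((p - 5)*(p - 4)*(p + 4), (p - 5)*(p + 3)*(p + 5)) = p - 5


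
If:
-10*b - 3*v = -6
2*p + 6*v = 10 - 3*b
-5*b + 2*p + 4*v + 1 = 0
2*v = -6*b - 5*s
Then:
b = 21/4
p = 349/8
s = -1/10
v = -31/2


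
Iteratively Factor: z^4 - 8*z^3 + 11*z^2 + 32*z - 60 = (z - 5)*(z^3 - 3*z^2 - 4*z + 12) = (z - 5)*(z - 3)*(z^2 - 4) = (z - 5)*(z - 3)*(z + 2)*(z - 2)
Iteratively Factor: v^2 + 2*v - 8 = (v - 2)*(v + 4)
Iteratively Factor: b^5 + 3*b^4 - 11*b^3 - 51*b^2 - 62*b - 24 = (b - 4)*(b^4 + 7*b^3 + 17*b^2 + 17*b + 6) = (b - 4)*(b + 1)*(b^3 + 6*b^2 + 11*b + 6) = (b - 4)*(b + 1)^2*(b^2 + 5*b + 6) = (b - 4)*(b + 1)^2*(b + 2)*(b + 3)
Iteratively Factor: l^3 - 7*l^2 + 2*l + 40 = (l + 2)*(l^2 - 9*l + 20) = (l - 4)*(l + 2)*(l - 5)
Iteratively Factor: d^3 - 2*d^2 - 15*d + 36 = (d - 3)*(d^2 + d - 12) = (d - 3)^2*(d + 4)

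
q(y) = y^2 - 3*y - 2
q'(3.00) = 3.00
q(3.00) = -2.00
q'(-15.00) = -33.00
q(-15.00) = 268.00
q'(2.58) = 2.16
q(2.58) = -3.08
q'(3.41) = 3.82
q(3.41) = -0.60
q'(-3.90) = -10.80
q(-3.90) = 24.91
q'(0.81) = -1.38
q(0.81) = -3.77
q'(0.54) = -1.92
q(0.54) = -3.33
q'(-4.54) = -12.08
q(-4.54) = 32.23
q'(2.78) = 2.56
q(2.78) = -2.61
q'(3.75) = 4.50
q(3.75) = 0.81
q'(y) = 2*y - 3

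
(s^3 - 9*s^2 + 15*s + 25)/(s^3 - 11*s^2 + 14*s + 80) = (s^2 - 4*s - 5)/(s^2 - 6*s - 16)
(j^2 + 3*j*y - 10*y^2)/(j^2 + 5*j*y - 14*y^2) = (j + 5*y)/(j + 7*y)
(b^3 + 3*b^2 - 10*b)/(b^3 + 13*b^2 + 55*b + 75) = b*(b - 2)/(b^2 + 8*b + 15)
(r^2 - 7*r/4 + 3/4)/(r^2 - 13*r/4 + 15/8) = 2*(r - 1)/(2*r - 5)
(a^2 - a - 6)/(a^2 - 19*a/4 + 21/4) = 4*(a + 2)/(4*a - 7)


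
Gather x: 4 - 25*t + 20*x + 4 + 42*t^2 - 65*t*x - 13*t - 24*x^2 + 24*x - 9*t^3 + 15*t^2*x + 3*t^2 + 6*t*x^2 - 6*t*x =-9*t^3 + 45*t^2 - 38*t + x^2*(6*t - 24) + x*(15*t^2 - 71*t + 44) + 8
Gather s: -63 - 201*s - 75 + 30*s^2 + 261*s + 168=30*s^2 + 60*s + 30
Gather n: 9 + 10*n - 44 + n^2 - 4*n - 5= n^2 + 6*n - 40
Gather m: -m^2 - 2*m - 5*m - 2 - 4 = -m^2 - 7*m - 6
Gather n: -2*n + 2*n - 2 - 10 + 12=0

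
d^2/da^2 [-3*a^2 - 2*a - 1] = -6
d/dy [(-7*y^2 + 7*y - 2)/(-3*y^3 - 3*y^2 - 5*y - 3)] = (-21*y^4 + 42*y^3 + 38*y^2 + 30*y - 31)/(9*y^6 + 18*y^5 + 39*y^4 + 48*y^3 + 43*y^2 + 30*y + 9)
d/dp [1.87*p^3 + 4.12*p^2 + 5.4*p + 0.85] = 5.61*p^2 + 8.24*p + 5.4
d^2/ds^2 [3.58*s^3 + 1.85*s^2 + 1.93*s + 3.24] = 21.48*s + 3.7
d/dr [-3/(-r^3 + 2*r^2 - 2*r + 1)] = 3*(-3*r^2 + 4*r - 2)/(r^3 - 2*r^2 + 2*r - 1)^2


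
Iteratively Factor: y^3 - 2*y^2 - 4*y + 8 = (y - 2)*(y^2 - 4) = (y - 2)*(y + 2)*(y - 2)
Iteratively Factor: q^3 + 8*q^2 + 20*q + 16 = (q + 4)*(q^2 + 4*q + 4) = (q + 2)*(q + 4)*(q + 2)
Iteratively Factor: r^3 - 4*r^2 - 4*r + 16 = (r + 2)*(r^2 - 6*r + 8) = (r - 2)*(r + 2)*(r - 4)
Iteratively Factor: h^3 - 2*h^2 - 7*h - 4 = (h + 1)*(h^2 - 3*h - 4) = (h - 4)*(h + 1)*(h + 1)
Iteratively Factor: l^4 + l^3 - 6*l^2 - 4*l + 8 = (l - 1)*(l^3 + 2*l^2 - 4*l - 8) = (l - 2)*(l - 1)*(l^2 + 4*l + 4) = (l - 2)*(l - 1)*(l + 2)*(l + 2)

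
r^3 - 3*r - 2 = (r - 2)*(r + 1)^2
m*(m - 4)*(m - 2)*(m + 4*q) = m^4 + 4*m^3*q - 6*m^3 - 24*m^2*q + 8*m^2 + 32*m*q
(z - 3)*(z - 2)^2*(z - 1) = z^4 - 8*z^3 + 23*z^2 - 28*z + 12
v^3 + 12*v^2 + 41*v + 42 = (v + 2)*(v + 3)*(v + 7)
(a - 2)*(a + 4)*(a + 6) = a^3 + 8*a^2 + 4*a - 48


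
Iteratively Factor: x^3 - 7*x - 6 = (x + 1)*(x^2 - x - 6) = (x - 3)*(x + 1)*(x + 2)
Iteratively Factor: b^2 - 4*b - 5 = (b - 5)*(b + 1)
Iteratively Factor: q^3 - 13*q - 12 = (q - 4)*(q^2 + 4*q + 3) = (q - 4)*(q + 1)*(q + 3)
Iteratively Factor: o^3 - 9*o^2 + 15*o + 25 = (o - 5)*(o^2 - 4*o - 5) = (o - 5)*(o + 1)*(o - 5)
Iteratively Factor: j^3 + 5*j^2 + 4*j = (j + 1)*(j^2 + 4*j) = (j + 1)*(j + 4)*(j)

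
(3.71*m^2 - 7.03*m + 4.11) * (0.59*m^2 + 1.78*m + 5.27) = 2.1889*m^4 + 2.4561*m^3 + 9.4632*m^2 - 29.7323*m + 21.6597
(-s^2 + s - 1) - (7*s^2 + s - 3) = 2 - 8*s^2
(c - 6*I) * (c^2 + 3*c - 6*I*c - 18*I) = c^3 + 3*c^2 - 12*I*c^2 - 36*c - 36*I*c - 108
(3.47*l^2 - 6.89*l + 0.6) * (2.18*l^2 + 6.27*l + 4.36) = 7.5646*l^4 + 6.7367*l^3 - 26.7631*l^2 - 26.2784*l + 2.616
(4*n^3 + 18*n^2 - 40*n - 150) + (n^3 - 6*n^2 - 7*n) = 5*n^3 + 12*n^2 - 47*n - 150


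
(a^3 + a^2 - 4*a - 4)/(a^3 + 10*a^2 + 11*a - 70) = (a^2 + 3*a + 2)/(a^2 + 12*a + 35)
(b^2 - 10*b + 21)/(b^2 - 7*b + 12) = (b - 7)/(b - 4)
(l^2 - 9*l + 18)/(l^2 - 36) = (l - 3)/(l + 6)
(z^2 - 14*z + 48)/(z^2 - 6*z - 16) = (z - 6)/(z + 2)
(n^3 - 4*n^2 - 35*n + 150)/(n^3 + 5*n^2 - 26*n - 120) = (n - 5)/(n + 4)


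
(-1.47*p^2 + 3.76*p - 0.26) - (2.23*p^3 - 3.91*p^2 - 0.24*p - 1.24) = -2.23*p^3 + 2.44*p^2 + 4.0*p + 0.98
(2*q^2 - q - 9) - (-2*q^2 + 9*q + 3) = 4*q^2 - 10*q - 12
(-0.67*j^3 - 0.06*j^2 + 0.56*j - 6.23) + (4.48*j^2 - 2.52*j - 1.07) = -0.67*j^3 + 4.42*j^2 - 1.96*j - 7.3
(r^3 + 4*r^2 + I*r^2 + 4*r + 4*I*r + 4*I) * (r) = r^4 + 4*r^3 + I*r^3 + 4*r^2 + 4*I*r^2 + 4*I*r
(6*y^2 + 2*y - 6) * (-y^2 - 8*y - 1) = -6*y^4 - 50*y^3 - 16*y^2 + 46*y + 6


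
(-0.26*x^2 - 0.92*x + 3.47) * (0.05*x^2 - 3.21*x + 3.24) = -0.013*x^4 + 0.7886*x^3 + 2.2843*x^2 - 14.1195*x + 11.2428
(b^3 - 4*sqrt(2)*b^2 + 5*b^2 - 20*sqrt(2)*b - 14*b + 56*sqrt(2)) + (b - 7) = b^3 - 4*sqrt(2)*b^2 + 5*b^2 - 20*sqrt(2)*b - 13*b - 7 + 56*sqrt(2)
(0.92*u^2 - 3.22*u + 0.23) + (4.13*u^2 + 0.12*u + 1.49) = 5.05*u^2 - 3.1*u + 1.72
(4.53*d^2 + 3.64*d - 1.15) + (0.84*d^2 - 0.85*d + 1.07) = 5.37*d^2 + 2.79*d - 0.0799999999999998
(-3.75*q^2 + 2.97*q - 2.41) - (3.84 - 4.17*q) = -3.75*q^2 + 7.14*q - 6.25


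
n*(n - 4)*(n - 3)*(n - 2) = n^4 - 9*n^3 + 26*n^2 - 24*n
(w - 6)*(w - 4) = w^2 - 10*w + 24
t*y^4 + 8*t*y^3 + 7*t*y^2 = y^2*(y + 7)*(t*y + t)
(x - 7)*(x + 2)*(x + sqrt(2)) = x^3 - 5*x^2 + sqrt(2)*x^2 - 14*x - 5*sqrt(2)*x - 14*sqrt(2)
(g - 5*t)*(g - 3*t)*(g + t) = g^3 - 7*g^2*t + 7*g*t^2 + 15*t^3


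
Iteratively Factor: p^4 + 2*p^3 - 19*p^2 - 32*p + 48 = (p + 3)*(p^3 - p^2 - 16*p + 16) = (p + 3)*(p + 4)*(p^2 - 5*p + 4) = (p - 1)*(p + 3)*(p + 4)*(p - 4)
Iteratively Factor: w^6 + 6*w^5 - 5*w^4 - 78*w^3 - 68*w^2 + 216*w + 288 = (w + 3)*(w^5 + 3*w^4 - 14*w^3 - 36*w^2 + 40*w + 96) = (w - 2)*(w + 3)*(w^4 + 5*w^3 - 4*w^2 - 44*w - 48) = (w - 3)*(w - 2)*(w + 3)*(w^3 + 8*w^2 + 20*w + 16) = (w - 3)*(w - 2)*(w + 2)*(w + 3)*(w^2 + 6*w + 8) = (w - 3)*(w - 2)*(w + 2)*(w + 3)*(w + 4)*(w + 2)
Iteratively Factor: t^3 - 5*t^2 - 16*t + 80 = (t - 4)*(t^2 - t - 20) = (t - 5)*(t - 4)*(t + 4)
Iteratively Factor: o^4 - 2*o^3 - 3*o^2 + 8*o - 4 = (o - 1)*(o^3 - o^2 - 4*o + 4) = (o - 1)^2*(o^2 - 4) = (o - 1)^2*(o + 2)*(o - 2)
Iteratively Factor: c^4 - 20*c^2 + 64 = (c + 4)*(c^3 - 4*c^2 - 4*c + 16) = (c - 4)*(c + 4)*(c^2 - 4) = (c - 4)*(c - 2)*(c + 4)*(c + 2)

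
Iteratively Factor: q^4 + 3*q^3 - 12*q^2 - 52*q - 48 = (q + 2)*(q^3 + q^2 - 14*q - 24) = (q + 2)*(q + 3)*(q^2 - 2*q - 8) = (q + 2)^2*(q + 3)*(q - 4)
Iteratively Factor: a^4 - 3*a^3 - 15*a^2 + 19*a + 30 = (a - 2)*(a^3 - a^2 - 17*a - 15) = (a - 5)*(a - 2)*(a^2 + 4*a + 3) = (a - 5)*(a - 2)*(a + 1)*(a + 3)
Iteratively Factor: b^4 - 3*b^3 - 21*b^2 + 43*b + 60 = (b + 4)*(b^3 - 7*b^2 + 7*b + 15) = (b - 5)*(b + 4)*(b^2 - 2*b - 3) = (b - 5)*(b + 1)*(b + 4)*(b - 3)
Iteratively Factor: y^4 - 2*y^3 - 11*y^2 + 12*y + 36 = (y - 3)*(y^3 + y^2 - 8*y - 12) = (y - 3)^2*(y^2 + 4*y + 4) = (y - 3)^2*(y + 2)*(y + 2)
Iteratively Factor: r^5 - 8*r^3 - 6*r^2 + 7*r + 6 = (r + 2)*(r^4 - 2*r^3 - 4*r^2 + 2*r + 3) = (r + 1)*(r + 2)*(r^3 - 3*r^2 - r + 3) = (r - 3)*(r + 1)*(r + 2)*(r^2 - 1) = (r - 3)*(r - 1)*(r + 1)*(r + 2)*(r + 1)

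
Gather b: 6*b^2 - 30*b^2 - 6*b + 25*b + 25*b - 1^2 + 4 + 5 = -24*b^2 + 44*b + 8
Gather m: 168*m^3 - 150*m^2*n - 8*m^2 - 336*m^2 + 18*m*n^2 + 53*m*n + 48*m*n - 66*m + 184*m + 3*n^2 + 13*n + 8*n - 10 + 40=168*m^3 + m^2*(-150*n - 344) + m*(18*n^2 + 101*n + 118) + 3*n^2 + 21*n + 30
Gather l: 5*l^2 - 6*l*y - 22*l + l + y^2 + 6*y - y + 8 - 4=5*l^2 + l*(-6*y - 21) + y^2 + 5*y + 4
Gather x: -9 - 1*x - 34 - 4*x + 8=-5*x - 35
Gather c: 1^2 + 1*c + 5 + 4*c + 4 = 5*c + 10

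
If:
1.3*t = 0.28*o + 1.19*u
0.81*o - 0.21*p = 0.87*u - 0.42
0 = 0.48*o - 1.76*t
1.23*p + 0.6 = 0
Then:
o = -0.69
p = -0.49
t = -0.19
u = -0.04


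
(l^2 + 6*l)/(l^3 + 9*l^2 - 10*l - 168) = l/(l^2 + 3*l - 28)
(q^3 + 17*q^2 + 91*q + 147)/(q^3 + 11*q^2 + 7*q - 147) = (q + 3)/(q - 3)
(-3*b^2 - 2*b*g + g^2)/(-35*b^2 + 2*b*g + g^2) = (-3*b^2 - 2*b*g + g^2)/(-35*b^2 + 2*b*g + g^2)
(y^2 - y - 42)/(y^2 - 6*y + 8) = (y^2 - y - 42)/(y^2 - 6*y + 8)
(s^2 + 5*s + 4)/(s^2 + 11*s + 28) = (s + 1)/(s + 7)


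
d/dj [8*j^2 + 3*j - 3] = 16*j + 3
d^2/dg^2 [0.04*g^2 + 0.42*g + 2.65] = 0.0800000000000000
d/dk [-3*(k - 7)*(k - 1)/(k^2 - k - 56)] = 21*(-k^2 + 18*k - 65)/(k^4 - 2*k^3 - 111*k^2 + 112*k + 3136)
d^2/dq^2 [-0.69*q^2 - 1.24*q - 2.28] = -1.38000000000000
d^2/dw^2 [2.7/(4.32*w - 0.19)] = 100.77696/(4.32*w - 0.19)^3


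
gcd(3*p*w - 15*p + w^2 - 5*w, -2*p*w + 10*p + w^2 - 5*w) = w - 5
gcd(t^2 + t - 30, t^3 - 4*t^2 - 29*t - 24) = 1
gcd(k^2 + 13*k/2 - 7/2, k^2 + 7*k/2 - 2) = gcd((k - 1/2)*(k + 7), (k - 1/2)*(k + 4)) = k - 1/2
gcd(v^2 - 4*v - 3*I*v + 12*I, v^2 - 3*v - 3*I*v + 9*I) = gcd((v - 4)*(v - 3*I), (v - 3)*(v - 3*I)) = v - 3*I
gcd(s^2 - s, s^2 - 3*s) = s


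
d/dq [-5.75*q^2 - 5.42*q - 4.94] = -11.5*q - 5.42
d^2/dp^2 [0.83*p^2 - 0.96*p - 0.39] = 1.66000000000000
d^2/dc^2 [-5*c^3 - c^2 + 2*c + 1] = -30*c - 2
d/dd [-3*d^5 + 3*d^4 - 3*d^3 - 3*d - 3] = -15*d^4 + 12*d^3 - 9*d^2 - 3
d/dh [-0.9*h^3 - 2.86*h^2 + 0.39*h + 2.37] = -2.7*h^2 - 5.72*h + 0.39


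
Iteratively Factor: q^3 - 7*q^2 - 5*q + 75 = (q - 5)*(q^2 - 2*q - 15) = (q - 5)*(q + 3)*(q - 5)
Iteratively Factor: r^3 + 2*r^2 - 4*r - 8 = (r + 2)*(r^2 - 4) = (r + 2)^2*(r - 2)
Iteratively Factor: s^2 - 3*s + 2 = (s - 1)*(s - 2)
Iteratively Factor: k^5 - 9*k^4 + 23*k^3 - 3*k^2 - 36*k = (k - 3)*(k^4 - 6*k^3 + 5*k^2 + 12*k) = (k - 4)*(k - 3)*(k^3 - 2*k^2 - 3*k) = k*(k - 4)*(k - 3)*(k^2 - 2*k - 3) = k*(k - 4)*(k - 3)*(k + 1)*(k - 3)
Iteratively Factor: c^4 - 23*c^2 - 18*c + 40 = (c - 1)*(c^3 + c^2 - 22*c - 40) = (c - 1)*(c + 4)*(c^2 - 3*c - 10) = (c - 5)*(c - 1)*(c + 4)*(c + 2)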